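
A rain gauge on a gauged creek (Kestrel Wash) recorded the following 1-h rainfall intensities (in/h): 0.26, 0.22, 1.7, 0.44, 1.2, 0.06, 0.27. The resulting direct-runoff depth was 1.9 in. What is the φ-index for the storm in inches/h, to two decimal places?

Only the 2 blocks with intensity above φ contribute runoff: 1.7, 1.2 in/h.
Σ(I−φ)·Δt = d  ⇒  (1.7+1.2 − 2φ)·1 = 1.9
φ = (2.900 − 1.9/1) / 2 = 0.50 in/h.

φ ≈ 0.50 in/h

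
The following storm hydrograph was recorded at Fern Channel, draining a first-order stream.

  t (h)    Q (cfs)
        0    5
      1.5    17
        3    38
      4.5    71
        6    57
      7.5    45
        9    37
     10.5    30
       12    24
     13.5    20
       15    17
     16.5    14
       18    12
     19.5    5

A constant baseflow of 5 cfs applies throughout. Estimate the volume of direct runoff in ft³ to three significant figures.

V ≈ 1.74 × 10^6 ft³

Direct-runoff ordinates (Q − Q_b): 0.0, 12.0, 33.0, 66.0, 52.0, 40.0, 32.0, 25.0, 19.0, 15.0, 12.0, 9.0, 7.0, 0.0 cfs.
ΣQ_DR = 322.0 cfs.
With Δt = 1.5 h = 5400 s, V = ΣQ_DR · Δt = 322.0 × 5400 = 1.74 × 10^6 ft³.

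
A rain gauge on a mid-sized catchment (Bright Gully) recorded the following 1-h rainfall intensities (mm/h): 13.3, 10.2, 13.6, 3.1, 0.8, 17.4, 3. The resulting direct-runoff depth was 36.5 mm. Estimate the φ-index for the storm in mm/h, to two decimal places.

φ ≈ 4.50 mm/h

Only the 4 blocks with intensity above φ contribute runoff: 13.3, 10.2, 13.6, 17.4 mm/h.
Σ(I−φ)·Δt = d  ⇒  (13.3+10.2+13.6+17.4 − 4φ)·1 = 36.5
φ = (54.50 − 36.5/1) / 4 = 4.50 mm/h.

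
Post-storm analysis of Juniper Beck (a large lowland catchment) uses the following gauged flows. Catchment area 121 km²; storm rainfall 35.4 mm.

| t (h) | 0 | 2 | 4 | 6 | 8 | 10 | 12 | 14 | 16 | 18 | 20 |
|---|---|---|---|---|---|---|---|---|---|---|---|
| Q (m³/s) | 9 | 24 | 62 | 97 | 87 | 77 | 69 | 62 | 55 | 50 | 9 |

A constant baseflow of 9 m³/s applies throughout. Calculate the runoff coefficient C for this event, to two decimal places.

ΣQ_DR = 502.0 m³/s; V = ΣQ_DR·Δt = 3.614 × 10^6 m³.
Runoff depth d = V / A = 29.87 mm.
C = d / P = 29.87 / 35.4 = 0.84.

C ≈ 0.84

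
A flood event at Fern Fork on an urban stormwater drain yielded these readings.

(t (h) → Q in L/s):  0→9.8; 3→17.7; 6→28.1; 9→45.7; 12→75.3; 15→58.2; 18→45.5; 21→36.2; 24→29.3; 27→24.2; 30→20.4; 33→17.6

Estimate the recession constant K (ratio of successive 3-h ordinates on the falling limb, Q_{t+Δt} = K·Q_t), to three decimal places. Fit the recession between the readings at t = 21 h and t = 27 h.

Using the recession-limb readings at t = 21 h and t = 27 h: Q falls from 36.2 to 24.2 L/s over 2 intervals.
K = (Q₂/Q₁)^(1/2) = (24.2/36.2)^(1/2) = 0.818.

K ≈ 0.818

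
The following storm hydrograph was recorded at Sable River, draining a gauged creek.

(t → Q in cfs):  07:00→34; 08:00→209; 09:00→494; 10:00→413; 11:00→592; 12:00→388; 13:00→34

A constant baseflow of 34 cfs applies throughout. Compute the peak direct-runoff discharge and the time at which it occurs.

Q_p = 558.0 cfs at t = 11:00

Subtracting baseflow gives direct-runoff ordinates: 0.0, 175.0, 460.0, 379.0, 558.0, 354.0, 0.0 cfs.
The maximum is 558.0 cfs, occurring at the reading for t = 11:00.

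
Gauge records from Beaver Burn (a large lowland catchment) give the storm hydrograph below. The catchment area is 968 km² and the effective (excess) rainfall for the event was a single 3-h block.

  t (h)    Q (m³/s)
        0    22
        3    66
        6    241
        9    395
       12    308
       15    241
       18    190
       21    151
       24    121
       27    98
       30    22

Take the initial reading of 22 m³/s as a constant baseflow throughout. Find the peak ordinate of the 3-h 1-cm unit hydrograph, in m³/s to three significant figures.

U_p ≈ 207 m³/s

Direct runoff: 0.0, 44.0, 219.0, 373.0, 286.0, 219.0, 168.0, 129.0, 99.0, 76.0, 0.0 m³/s; ΣQ_DR = 1613 m³/s, peak = 373.0 m³/s.
Runoff depth d = ΣQ_DR·Δt / A = 1613 × 10800 / (968 km²) = 18.00 mm.
The 1-cm UH is the DRH scaled by (10 mm)/d, so U_p = 373.0 × 10/18.00 = 207 m³/s.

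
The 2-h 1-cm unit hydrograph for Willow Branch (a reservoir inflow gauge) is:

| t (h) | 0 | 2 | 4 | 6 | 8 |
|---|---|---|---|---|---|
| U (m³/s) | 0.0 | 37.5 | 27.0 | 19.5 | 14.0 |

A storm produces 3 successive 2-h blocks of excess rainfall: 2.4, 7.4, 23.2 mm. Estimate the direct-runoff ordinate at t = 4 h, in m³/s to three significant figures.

Q ≈ 34.2 m³/s

By discrete convolution, Q_j = Σ (P_i / 10 mm) · U_{j−i}.
At t = 4 h (j=2): Q = (2.4/10)·27.0 + (7.4/10)·37.5 + (23.2/10)·0.0 = 34.2 m³/s.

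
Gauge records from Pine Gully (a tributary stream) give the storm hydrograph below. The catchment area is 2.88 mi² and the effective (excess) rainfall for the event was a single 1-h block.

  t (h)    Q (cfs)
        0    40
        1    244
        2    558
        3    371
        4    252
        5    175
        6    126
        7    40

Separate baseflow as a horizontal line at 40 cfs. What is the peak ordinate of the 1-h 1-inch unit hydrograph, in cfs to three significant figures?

Direct runoff: 0.0, 204.0, 518.0, 331.0, 212.0, 135.0, 86.0, 0.0 cfs; ΣQ_DR = 1486 cfs, peak = 518.0 cfs.
Runoff depth d = ΣQ_DR·Δt / A = 1486 × 3600 / (2.88 mi²) = 0.7995 in.
The 1-inch UH is the DRH scaled by (1 in)/d, so U_p = 518.0 × 1/0.7995 = 648 cfs.

U_p ≈ 648 cfs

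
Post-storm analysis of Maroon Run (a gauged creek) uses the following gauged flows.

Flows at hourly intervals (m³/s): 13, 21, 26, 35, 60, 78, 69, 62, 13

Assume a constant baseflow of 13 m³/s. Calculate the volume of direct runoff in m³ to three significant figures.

V ≈ 9.36 × 10^5 m³

Direct-runoff ordinates (Q − Q_b): 0.0, 8.0, 13.0, 22.0, 47.0, 65.0, 56.0, 49.0, 0.0 m³/s.
ΣQ_DR = 260.0 m³/s.
With Δt = 1 h = 3600 s, V = ΣQ_DR · Δt = 260.0 × 3600 = 9.36 × 10^5 m³.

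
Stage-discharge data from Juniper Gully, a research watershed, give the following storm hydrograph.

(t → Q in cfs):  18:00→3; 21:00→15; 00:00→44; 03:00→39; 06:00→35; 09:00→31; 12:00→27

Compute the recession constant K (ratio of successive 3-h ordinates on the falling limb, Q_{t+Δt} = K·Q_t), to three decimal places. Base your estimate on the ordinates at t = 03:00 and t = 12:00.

Using the recession-limb readings at t = 03:00 and t = 12:00: Q falls from 39 to 27 cfs over 3 intervals.
K = (Q₂/Q₁)^(1/3) = (27/39)^(1/3) = 0.885.

K ≈ 0.885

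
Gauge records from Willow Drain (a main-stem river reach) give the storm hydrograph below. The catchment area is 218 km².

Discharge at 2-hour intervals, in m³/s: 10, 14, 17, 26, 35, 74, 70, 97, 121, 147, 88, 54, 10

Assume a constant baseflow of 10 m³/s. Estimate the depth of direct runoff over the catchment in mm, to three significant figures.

d ≈ 20.9 mm

Direct runoff: 0.0, 4.0, 7.0, 16.0, 25.0, 64.0, 60.0, 87.0, 111.0, 137.0, 78.0, 44.0, 0.0 m³/s; ΣQ_DR = 633.0 m³/s.
V = ΣQ_DR · Δt = 633.0 × 7200 s = 4.558 × 10^6 m³.
Over A = 218 km², depth = V / A = 20.9 mm.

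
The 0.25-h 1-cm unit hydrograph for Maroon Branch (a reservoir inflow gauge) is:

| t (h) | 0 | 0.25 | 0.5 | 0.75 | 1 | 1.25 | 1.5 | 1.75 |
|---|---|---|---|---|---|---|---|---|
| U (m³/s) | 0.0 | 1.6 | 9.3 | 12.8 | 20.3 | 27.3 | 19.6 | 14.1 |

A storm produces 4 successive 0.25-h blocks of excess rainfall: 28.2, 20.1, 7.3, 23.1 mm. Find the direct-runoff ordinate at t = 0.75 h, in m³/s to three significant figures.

Q ≈ 56.0 m³/s

By discrete convolution, Q_j = Σ (P_i / 10 mm) · U_{j−i}.
At t = 0.75 h (j=3): Q = (28.2/10)·12.8 + (20.1/10)·9.3 + (7.3/10)·1.6 + (23.1/10)·0.0 = 56.0 m³/s.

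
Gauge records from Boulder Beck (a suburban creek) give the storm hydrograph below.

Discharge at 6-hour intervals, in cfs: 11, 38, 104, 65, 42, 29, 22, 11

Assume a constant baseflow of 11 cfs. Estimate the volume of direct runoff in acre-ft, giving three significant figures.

V ≈ 116 acre-ft

Direct-runoff ordinates (Q − Q_b): 0.0, 27.0, 93.0, 54.0, 31.0, 18.0, 11.0, 0.0 cfs.
ΣQ_DR = 234.0 cfs.
With Δt = 6 h = 21600 s, V = ΣQ_DR · Δt = 234.0 × 21600 = 5.05 × 10^6 ft³ = 116 acre-ft.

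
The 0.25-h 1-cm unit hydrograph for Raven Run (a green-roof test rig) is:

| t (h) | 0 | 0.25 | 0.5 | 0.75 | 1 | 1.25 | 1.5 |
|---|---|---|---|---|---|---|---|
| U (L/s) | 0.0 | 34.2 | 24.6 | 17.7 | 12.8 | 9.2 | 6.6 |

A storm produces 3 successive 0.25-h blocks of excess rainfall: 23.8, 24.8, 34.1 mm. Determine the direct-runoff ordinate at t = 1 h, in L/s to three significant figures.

Q ≈ 158 L/s

By discrete convolution, Q_j = Σ (P_i / 10 mm) · U_{j−i}.
At t = 1 h (j=4): Q = (23.8/10)·12.8 + (24.8/10)·17.7 + (34.1/10)·24.6 = 158 L/s.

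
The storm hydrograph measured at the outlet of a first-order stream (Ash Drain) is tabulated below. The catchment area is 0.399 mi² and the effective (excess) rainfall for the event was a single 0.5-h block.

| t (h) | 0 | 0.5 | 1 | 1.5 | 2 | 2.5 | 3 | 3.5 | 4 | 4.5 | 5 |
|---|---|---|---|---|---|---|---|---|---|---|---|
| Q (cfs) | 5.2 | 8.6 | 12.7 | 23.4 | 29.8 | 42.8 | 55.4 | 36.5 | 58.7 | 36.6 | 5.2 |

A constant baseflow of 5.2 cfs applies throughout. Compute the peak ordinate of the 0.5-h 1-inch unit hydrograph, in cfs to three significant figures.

U_p ≈ 107 cfs

Direct runoff: 0.0, 3.4, 7.5, 18.2, 24.6, 37.6, 50.2, 31.3, 53.5, 31.4, 0.0 cfs; ΣQ_DR = 257.7 cfs, peak = 53.5 cfs.
Runoff depth d = ΣQ_DR·Δt / A = 257.7 × 1800 / (0.399 mi²) = 0.5004 in.
The 1-inch UH is the DRH scaled by (1 in)/d, so U_p = 53.5 × 1/0.5004 = 107 cfs.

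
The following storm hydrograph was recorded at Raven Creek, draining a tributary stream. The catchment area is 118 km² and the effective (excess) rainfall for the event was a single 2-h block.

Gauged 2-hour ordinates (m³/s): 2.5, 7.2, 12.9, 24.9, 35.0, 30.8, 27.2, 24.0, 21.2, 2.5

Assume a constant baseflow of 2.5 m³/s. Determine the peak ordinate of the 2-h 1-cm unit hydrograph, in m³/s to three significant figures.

U_p ≈ 32.6 m³/s

Direct runoff: 0.0, 4.7, 10.4, 22.4, 32.5, 28.3, 24.7, 21.5, 18.7, 0.0 m³/s; ΣQ_DR = 163.2 m³/s, peak = 32.5 m³/s.
Runoff depth d = ΣQ_DR·Δt / A = 163.2 × 7200 / (118 km²) = 9.958 mm.
The 1-cm UH is the DRH scaled by (10 mm)/d, so U_p = 32.5 × 10/9.958 = 32.6 m³/s.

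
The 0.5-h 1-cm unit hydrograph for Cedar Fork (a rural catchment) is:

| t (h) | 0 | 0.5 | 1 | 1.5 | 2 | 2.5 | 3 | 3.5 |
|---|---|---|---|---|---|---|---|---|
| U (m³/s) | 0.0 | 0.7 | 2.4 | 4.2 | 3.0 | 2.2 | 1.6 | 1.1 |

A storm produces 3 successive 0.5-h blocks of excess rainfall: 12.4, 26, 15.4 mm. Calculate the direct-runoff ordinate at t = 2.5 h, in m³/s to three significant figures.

Q ≈ 17.0 m³/s

By discrete convolution, Q_j = Σ (P_i / 10 mm) · U_{j−i}.
At t = 2.5 h (j=5): Q = (12.4/10)·2.2 + (26/10)·3.0 + (15.4/10)·4.2 = 17.0 m³/s.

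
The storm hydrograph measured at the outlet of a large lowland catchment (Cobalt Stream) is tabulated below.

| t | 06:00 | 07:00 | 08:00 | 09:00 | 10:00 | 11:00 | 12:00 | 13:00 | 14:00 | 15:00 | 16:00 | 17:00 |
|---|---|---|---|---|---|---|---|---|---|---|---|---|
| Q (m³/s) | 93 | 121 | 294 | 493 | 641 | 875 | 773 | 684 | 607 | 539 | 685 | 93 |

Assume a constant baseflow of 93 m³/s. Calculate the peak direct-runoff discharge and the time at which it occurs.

Q_p = 782.0 m³/s at t = 11:00

Subtracting baseflow gives direct-runoff ordinates: 0.0, 28.0, 201.0, 400.0, 548.0, 782.0, 680.0, 591.0, 514.0, 446.0, 592.0, 0.0 m³/s.
The maximum is 782.0 m³/s, occurring at the reading for t = 11:00.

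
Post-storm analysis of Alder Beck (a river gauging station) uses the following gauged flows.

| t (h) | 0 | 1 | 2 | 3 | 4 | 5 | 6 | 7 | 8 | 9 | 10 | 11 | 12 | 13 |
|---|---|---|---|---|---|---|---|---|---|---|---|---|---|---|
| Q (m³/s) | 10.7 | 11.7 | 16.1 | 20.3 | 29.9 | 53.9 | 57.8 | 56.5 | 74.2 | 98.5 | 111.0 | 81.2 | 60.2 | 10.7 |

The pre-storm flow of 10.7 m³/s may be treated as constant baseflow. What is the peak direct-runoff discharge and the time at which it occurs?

Subtracting baseflow gives direct-runoff ordinates: 0.0, 1.0, 5.4, 9.6, 19.2, 43.2, 47.1, 45.8, 63.5, 87.8, 100.3, 70.5, 49.5, 0.0 m³/s.
The maximum is 100.3 m³/s, occurring at the reading for t = 10 h.

Q_p = 100.3 m³/s at t = 10 h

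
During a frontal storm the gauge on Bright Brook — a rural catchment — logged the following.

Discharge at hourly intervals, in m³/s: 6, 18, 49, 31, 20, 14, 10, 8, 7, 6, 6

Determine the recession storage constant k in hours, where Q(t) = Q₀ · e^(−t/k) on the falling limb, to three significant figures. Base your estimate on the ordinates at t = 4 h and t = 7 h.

On the falling limb, Q drops from 20 to 8 m³/s between t = 4 h and t = 7 h (Δt = 3 h).
k = −Δt / ln(Q₂/Q₁) = −3 / ln(8/20) = 3.27 h.

k ≈ 3.27 h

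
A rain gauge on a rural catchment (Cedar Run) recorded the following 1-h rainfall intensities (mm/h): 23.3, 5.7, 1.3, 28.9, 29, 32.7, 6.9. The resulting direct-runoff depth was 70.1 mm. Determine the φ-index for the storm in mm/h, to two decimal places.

φ ≈ 10.95 mm/h

Only the 4 blocks with intensity above φ contribute runoff: 23.3, 28.9, 29, 32.7 mm/h.
Σ(I−φ)·Δt = d  ⇒  (23.3+28.9+29+32.7 − 4φ)·1 = 70.1
φ = (113.9 − 70.1/1) / 4 = 10.95 mm/h.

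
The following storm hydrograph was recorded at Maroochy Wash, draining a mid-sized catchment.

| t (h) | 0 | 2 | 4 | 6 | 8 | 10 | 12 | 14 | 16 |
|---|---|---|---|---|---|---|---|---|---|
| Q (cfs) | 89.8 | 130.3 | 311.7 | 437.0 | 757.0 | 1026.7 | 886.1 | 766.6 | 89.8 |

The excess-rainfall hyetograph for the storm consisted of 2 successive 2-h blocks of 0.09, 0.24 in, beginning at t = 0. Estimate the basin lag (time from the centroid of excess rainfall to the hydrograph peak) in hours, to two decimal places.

t_L ≈ 7.55 h

Centroid of excess rainfall: t_c = Σ P_i·t̄_i / ΣP_i = 2.4545 h (block centres at 1, 3 h).
Hydrograph peak occurs at t = 10 h, so basin lag t_L = 10 − 2.4545 = 7.55 h.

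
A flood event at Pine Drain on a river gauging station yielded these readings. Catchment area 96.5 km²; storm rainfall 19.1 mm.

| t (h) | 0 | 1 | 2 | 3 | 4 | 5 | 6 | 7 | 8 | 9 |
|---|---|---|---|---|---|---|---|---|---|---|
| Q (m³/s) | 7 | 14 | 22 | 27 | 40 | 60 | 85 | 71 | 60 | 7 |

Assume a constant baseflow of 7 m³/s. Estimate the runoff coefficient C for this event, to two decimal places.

ΣQ_DR = 323.0 m³/s; V = ΣQ_DR·Δt = 1.163 × 10^6 m³.
Runoff depth d = V / A = 12.05 mm.
C = d / P = 12.05 / 19.1 = 0.63.

C ≈ 0.63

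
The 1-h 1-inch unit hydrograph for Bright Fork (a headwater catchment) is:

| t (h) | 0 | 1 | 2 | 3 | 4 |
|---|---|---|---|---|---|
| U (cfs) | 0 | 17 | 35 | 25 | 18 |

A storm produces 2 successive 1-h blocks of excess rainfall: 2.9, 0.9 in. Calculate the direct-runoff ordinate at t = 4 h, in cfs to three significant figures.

Q ≈ 74.7 cfs

By discrete convolution, Q_j = Σ (P_i / 1 in) · U_{j−i}.
At t = 4 h (j=4): Q = (2.9/1)·18 + (0.9/1)·25 = 74.7 cfs.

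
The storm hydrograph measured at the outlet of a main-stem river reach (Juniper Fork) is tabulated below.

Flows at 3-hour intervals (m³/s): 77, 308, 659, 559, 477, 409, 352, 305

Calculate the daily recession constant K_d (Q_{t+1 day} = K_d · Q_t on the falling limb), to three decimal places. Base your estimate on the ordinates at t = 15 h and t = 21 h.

Between t = 15 h and t = 21 h the flow falls from 409 to 305 m³/s over 2×3 h = 6 h.
Per-interval ratio K = (305/409)^(1/2) = 0.8636; K_d = K^(24/3) = 0.309.

K_d ≈ 0.309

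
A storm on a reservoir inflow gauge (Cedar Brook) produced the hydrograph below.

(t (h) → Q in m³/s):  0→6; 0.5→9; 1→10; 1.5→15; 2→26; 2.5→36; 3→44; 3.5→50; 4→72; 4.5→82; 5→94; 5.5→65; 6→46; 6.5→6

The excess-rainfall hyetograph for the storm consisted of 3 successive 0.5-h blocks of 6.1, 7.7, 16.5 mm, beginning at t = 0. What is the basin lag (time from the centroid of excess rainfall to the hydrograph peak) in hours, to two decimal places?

Centroid of excess rainfall: t_c = Σ P_i·t̄_i / ΣP_i = 0.9216 h (block centres at 0.25, 0.75, 1.25 h).
Hydrograph peak occurs at t = 5 h, so basin lag t_L = 5 − 0.9216 = 4.08 h.

t_L ≈ 4.08 h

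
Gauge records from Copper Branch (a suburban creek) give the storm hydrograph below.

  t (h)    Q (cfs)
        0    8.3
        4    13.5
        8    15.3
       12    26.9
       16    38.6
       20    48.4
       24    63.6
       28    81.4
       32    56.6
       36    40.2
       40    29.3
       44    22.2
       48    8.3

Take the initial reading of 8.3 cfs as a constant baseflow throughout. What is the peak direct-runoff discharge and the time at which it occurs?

Subtracting baseflow gives direct-runoff ordinates: 0.0, 5.2, 7.0, 18.6, 30.3, 40.1, 55.3, 73.1, 48.3, 31.9, 21.0, 13.9, 0.0 cfs.
The maximum is 73.1 cfs, occurring at the reading for t = 28 h.

Q_p = 73.1 cfs at t = 28 h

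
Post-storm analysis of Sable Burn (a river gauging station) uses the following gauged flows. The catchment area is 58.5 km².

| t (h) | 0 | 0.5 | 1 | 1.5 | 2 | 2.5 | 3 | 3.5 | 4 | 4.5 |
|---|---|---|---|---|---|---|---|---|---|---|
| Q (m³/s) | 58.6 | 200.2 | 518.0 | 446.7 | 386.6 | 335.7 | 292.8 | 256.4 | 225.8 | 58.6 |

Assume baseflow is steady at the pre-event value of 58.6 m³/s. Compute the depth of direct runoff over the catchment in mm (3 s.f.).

Direct runoff: 0.0, 141.6, 459.4, 388.1, 328.0, 277.1, 234.2, 197.8, 167.2, 0.0 m³/s; ΣQ_DR = 2193 m³/s.
V = ΣQ_DR · Δt = 2193 × 1800 s = 3.948 × 10^6 m³.
Over A = 58.5 km², depth = V / A = 67.5 mm.

d ≈ 67.5 mm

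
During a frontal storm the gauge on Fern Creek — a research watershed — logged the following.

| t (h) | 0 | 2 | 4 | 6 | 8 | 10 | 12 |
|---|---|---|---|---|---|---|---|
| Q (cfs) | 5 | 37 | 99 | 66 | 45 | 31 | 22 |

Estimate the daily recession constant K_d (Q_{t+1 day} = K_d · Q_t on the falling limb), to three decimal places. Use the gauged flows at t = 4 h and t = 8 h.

Between t = 4 h and t = 8 h the flow falls from 99 to 45 cfs over 2×2 h = 4 h.
Per-interval ratio K = (45/99)^(1/2) = 0.6742; K_d = K^(24/2) = 0.009.

K_d ≈ 0.009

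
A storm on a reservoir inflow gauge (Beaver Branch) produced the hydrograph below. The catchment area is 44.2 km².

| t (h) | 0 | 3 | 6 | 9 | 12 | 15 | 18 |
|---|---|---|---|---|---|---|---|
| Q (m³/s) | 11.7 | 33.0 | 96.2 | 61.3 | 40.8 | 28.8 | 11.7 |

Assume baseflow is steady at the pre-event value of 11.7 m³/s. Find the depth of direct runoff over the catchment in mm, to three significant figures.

d ≈ 49.3 mm

Direct runoff: 0.0, 21.3, 84.5, 49.6, 29.1, 17.1, 0.0 m³/s; ΣQ_DR = 201.6 m³/s.
V = ΣQ_DR · Δt = 201.6 × 10800 s = 2.177 × 10^6 m³.
Over A = 44.2 km², depth = V / A = 49.3 mm.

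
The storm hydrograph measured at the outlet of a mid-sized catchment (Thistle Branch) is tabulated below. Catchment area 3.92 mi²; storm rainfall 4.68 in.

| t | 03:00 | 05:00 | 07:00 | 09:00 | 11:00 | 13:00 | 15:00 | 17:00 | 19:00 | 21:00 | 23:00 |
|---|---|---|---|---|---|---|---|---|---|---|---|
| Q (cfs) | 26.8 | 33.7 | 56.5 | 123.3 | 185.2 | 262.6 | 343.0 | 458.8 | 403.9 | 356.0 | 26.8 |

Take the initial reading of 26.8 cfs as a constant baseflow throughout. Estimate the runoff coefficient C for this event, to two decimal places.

ΣQ_DR = 1982 cfs; V = ΣQ_DR·Δt = 1.427 × 10^7 ft³.
Runoff depth d = V / A = 1.567 in.
C = d / P = 1.567 / 4.68 = 0.33.

C ≈ 0.33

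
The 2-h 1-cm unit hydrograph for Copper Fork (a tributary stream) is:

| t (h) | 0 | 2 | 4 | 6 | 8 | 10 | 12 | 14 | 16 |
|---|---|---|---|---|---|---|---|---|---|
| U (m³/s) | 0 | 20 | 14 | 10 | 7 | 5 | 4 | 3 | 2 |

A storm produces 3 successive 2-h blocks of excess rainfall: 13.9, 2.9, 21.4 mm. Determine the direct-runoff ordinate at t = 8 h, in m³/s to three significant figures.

Q ≈ 42.6 m³/s

By discrete convolution, Q_j = Σ (P_i / 10 mm) · U_{j−i}.
At t = 8 h (j=4): Q = (13.9/10)·7 + (2.9/10)·10 + (21.4/10)·14 = 42.6 m³/s.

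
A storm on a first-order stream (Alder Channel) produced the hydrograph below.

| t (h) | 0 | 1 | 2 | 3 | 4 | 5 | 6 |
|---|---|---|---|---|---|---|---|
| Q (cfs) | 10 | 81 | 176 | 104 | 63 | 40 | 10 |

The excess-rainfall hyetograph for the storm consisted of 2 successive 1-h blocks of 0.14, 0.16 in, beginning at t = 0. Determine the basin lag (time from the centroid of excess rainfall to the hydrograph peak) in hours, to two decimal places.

t_L ≈ 0.97 h

Centroid of excess rainfall: t_c = Σ P_i·t̄_i / ΣP_i = 1.0333 h (block centres at 0.5, 1.5 h).
Hydrograph peak occurs at t = 2 h, so basin lag t_L = 2 − 1.0333 = 0.97 h.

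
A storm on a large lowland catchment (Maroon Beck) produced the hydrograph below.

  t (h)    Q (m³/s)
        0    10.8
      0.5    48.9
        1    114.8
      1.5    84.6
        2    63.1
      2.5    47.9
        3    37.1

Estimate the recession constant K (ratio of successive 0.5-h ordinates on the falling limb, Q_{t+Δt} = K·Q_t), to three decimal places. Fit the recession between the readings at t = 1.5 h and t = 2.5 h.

Using the recession-limb readings at t = 1.5 h and t = 2.5 h: Q falls from 84.6 to 47.9 m³/s over 2 intervals.
K = (Q₂/Q₁)^(1/2) = (47.9/84.6)^(1/2) = 0.752.

K ≈ 0.752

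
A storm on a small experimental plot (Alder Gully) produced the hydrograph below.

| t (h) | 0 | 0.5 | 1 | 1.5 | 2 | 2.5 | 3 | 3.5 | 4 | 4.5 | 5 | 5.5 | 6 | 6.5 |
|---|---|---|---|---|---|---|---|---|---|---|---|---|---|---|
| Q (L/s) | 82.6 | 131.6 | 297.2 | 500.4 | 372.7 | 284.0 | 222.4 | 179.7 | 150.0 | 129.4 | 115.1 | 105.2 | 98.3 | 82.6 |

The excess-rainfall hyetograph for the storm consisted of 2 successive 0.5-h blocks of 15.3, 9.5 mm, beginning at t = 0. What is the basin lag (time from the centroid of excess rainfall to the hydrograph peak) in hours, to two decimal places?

Centroid of excess rainfall: t_c = Σ P_i·t̄_i / ΣP_i = 0.4415 h (block centres at 0.25, 0.75 h).
Hydrograph peak occurs at t = 1.5 h, so basin lag t_L = 1.5 − 0.4415 = 1.06 h.

t_L ≈ 1.06 h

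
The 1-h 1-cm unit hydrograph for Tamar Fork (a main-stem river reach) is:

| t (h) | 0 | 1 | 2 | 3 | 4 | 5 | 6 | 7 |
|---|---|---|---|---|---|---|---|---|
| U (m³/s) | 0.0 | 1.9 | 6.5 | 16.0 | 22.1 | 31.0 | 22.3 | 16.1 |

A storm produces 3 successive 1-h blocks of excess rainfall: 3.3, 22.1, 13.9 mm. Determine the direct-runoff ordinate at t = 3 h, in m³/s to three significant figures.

Q ≈ 22.3 m³/s

By discrete convolution, Q_j = Σ (P_i / 10 mm) · U_{j−i}.
At t = 3 h (j=3): Q = (3.3/10)·16.0 + (22.1/10)·6.5 + (13.9/10)·1.9 = 22.3 m³/s.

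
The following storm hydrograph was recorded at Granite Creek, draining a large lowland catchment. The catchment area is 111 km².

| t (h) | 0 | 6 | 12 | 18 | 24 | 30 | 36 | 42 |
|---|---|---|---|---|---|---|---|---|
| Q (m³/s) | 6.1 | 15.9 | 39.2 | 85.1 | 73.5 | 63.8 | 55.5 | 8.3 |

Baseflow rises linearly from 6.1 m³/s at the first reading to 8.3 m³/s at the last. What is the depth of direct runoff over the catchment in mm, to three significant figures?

d ≈ 56.4 mm

Direct runoff: 0.00, 9.49, 32.47, 78.06, 66.14, 56.13, 47.51, 0.00 m³/s; ΣQ_DR = 289.8 m³/s.
V = ΣQ_DR · Δt = 289.8 × 21600 s = 6.260 × 10^6 m³.
Over A = 111 km², depth = V / A = 56.4 mm.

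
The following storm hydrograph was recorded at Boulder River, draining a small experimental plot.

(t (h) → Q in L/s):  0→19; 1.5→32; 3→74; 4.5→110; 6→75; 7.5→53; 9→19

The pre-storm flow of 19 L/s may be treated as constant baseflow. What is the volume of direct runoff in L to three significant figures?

Direct-runoff ordinates (Q − Q_b): 0.0, 13.0, 55.0, 91.0, 56.0, 34.0, 0.0 L/s.
ΣQ_DR = 249.0 L/s.
With Δt = 1.5 h = 5400 s, V = ΣQ_DR · Δt = 249.0 × 5400 = 1.34 × 10^6 L.

V ≈ 1.34 × 10^6 L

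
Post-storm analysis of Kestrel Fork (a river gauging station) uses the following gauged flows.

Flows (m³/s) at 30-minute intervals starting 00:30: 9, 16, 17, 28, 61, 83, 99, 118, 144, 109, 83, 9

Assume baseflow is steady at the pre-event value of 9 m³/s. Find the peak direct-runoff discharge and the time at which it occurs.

Subtracting baseflow gives direct-runoff ordinates: 0.0, 7.0, 8.0, 19.0, 52.0, 74.0, 90.0, 109.0, 135.0, 100.0, 74.0, 0.0 m³/s.
The maximum is 135.0 m³/s, occurring at the reading for t = 04:30.

Q_p = 135.0 m³/s at t = 04:30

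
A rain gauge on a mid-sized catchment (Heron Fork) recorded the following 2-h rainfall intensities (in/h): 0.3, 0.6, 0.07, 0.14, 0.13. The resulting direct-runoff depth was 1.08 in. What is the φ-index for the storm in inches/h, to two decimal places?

Only the 2 blocks with intensity above φ contribute runoff: 0.3, 0.6 in/h.
Σ(I−φ)·Δt = d  ⇒  (0.3+0.6 − 2φ)·2 = 1.08
φ = (0.9000 − 1.08/2) / 2 = 0.18 in/h.

φ ≈ 0.18 in/h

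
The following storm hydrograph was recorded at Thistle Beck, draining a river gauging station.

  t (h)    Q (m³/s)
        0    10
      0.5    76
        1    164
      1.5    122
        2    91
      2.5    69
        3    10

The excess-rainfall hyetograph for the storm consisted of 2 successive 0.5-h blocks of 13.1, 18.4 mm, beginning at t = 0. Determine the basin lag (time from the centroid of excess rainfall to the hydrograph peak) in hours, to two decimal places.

t_L ≈ 0.46 h

Centroid of excess rainfall: t_c = Σ P_i·t̄_i / ΣP_i = 0.5421 h (block centres at 0.25, 0.75 h).
Hydrograph peak occurs at t = 1 h, so basin lag t_L = 1 − 0.5421 = 0.46 h.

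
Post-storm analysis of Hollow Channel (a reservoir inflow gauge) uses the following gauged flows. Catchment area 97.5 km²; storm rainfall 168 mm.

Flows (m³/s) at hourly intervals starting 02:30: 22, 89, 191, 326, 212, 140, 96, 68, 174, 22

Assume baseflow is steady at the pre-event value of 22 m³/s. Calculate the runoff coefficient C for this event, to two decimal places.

C ≈ 0.25

ΣQ_DR = 1120 m³/s; V = ΣQ_DR·Δt = 4.032 × 10^6 m³.
Runoff depth d = V / A = 41.35 mm.
C = d / P = 41.35 / 168 = 0.25.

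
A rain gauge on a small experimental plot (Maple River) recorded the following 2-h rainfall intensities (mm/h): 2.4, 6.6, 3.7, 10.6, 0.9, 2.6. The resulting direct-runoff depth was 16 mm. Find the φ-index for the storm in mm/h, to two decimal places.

φ ≈ 4.60 mm/h

Only the 2 blocks with intensity above φ contribute runoff: 6.6, 10.6 mm/h.
Σ(I−φ)·Δt = d  ⇒  (6.6+10.6 − 2φ)·2 = 16
φ = (17.20 − 16/2) / 2 = 4.60 mm/h.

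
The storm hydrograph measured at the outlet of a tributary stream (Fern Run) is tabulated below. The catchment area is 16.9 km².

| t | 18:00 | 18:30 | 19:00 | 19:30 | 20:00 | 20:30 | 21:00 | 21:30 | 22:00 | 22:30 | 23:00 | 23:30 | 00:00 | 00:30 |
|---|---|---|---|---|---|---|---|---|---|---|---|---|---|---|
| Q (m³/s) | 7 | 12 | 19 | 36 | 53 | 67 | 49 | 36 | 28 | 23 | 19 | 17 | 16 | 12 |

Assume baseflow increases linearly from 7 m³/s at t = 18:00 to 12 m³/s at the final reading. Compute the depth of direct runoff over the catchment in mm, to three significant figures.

Direct runoff: 0.00, 4.62, 11.23, 27.85, 44.46, 58.08, 39.69, 26.31, 17.92, 12.54, 8.15, 5.77, 4.38, 0.00 m³/s; ΣQ_DR = 261.0 m³/s.
V = ΣQ_DR · Δt = 261.0 × 1800 s = 4.698 × 10^5 m³.
Over A = 16.9 km², depth = V / A = 27.8 mm.

d ≈ 27.8 mm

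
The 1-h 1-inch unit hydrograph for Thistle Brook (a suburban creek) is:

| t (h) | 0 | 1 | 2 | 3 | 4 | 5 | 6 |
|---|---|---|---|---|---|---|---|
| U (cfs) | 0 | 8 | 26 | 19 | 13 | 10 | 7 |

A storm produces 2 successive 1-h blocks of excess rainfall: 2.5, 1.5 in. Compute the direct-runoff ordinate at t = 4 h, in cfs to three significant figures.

Q ≈ 61.0 cfs

By discrete convolution, Q_j = Σ (P_i / 1 in) · U_{j−i}.
At t = 4 h (j=4): Q = (2.5/1)·13 + (1.5/1)·19 = 61.0 cfs.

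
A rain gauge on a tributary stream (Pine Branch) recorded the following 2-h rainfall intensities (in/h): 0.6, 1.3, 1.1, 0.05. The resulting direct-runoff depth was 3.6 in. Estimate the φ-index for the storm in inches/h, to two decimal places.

φ ≈ 0.40 in/h

Only the 3 blocks with intensity above φ contribute runoff: 0.6, 1.3, 1.1 in/h.
Σ(I−φ)·Δt = d  ⇒  (0.6+1.3+1.1 − 3φ)·2 = 3.6
φ = (3.000 − 3.6/2) / 3 = 0.40 in/h.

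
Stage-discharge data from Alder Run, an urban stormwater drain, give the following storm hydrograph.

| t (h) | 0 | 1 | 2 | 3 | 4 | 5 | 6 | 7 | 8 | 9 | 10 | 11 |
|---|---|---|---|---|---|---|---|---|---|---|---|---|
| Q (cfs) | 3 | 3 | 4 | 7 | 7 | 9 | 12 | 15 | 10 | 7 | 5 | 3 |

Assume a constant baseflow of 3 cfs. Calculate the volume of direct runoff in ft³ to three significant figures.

Direct-runoff ordinates (Q − Q_b): 0.0, 0.0, 1.0, 4.0, 4.0, 6.0, 9.0, 12.0, 7.0, 4.0, 2.0, 0.0 cfs.
ΣQ_DR = 49.00 cfs.
With Δt = 1 h = 3600 s, V = ΣQ_DR · Δt = 49.00 × 3600 = 1.76 × 10^5 ft³.

V ≈ 1.76 × 10^5 ft³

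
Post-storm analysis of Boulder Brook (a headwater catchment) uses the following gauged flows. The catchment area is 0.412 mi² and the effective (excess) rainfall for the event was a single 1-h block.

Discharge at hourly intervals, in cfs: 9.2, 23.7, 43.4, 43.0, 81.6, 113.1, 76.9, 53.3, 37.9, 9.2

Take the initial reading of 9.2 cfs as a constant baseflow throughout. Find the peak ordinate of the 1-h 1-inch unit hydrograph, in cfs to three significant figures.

U_p ≈ 69.2 cfs

Direct runoff: 0.0, 14.5, 34.2, 33.8, 72.4, 103.9, 67.7, 44.1, 28.7, 0.0 cfs; ΣQ_DR = 399.3 cfs, peak = 103.9 cfs.
Runoff depth d = ΣQ_DR·Δt / A = 399.3 × 3600 / (0.412 mi²) = 1.502 in.
The 1-inch UH is the DRH scaled by (1 in)/d, so U_p = 103.9 × 1/1.502 = 69.2 cfs.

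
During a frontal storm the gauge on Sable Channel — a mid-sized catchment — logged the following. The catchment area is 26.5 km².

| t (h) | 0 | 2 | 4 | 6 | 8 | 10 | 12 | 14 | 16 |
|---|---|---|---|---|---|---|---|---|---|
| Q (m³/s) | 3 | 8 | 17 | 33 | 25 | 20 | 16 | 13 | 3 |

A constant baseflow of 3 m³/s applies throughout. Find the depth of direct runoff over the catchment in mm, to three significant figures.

Direct runoff: 0.0, 5.0, 14.0, 30.0, 22.0, 17.0, 13.0, 10.0, 0.0 m³/s; ΣQ_DR = 111.0 m³/s.
V = ΣQ_DR · Δt = 111.0 × 7200 s = 7.992 × 10^5 m³.
Over A = 26.5 km², depth = V / A = 30.2 mm.

d ≈ 30.2 mm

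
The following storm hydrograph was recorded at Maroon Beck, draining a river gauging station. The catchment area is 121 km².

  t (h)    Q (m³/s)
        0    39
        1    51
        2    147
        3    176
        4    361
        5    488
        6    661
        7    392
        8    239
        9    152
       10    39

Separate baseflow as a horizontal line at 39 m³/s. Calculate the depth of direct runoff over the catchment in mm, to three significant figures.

d ≈ 68.9 mm

Direct runoff: 0.0, 12.0, 108.0, 137.0, 322.0, 449.0, 622.0, 353.0, 200.0, 113.0, 0.0 m³/s; ΣQ_DR = 2316 m³/s.
V = ΣQ_DR · Δt = 2316 × 3600 s = 8.338 × 10^6 m³.
Over A = 121 km², depth = V / A = 68.9 mm.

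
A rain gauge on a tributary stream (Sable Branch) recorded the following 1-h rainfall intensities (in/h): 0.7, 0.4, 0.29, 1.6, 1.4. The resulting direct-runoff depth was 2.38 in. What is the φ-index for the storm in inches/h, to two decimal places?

Only the 3 blocks with intensity above φ contribute runoff: 0.7, 1.6, 1.4 in/h.
Σ(I−φ)·Δt = d  ⇒  (0.7+1.6+1.4 − 3φ)·1 = 2.38
φ = (3.700 − 2.38/1) / 3 = 0.44 in/h.

φ ≈ 0.44 in/h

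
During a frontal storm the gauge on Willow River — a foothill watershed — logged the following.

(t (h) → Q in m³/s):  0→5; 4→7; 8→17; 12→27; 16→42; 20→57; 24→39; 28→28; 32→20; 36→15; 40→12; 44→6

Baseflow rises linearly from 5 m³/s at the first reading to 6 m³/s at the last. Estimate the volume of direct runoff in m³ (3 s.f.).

V ≈ 3.01 × 10^6 m³

Direct-runoff ordinates (Q − Q_b): 0.00, 1.91, 11.82, 21.73, 36.64, 51.55, 33.45, 22.36, 14.27, 9.18, 6.09, 0.00 m³/s.
ΣQ_DR = 209.0 m³/s.
With Δt = 4 h = 14400 s, V = ΣQ_DR · Δt = 209.0 × 14400 = 3.01 × 10^6 m³.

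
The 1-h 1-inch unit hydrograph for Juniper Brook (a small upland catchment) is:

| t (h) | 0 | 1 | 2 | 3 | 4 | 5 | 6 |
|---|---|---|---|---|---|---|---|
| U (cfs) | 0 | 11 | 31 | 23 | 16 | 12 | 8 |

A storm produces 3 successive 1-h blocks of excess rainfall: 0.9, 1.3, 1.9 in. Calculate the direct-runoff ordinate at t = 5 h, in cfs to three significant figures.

By discrete convolution, Q_j = Σ (P_i / 1 in) · U_{j−i}.
At t = 5 h (j=5): Q = (0.9/1)·12 + (1.3/1)·16 + (1.9/1)·23 = 75.3 cfs.

Q ≈ 75.3 cfs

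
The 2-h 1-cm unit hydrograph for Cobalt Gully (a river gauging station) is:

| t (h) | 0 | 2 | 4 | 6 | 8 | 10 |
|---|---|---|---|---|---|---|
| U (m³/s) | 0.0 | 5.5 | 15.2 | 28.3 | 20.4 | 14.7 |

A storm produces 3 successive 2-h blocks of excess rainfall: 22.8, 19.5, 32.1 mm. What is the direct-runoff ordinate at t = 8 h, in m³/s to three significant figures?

Q ≈ 150 m³/s

By discrete convolution, Q_j = Σ (P_i / 10 mm) · U_{j−i}.
At t = 8 h (j=4): Q = (22.8/10)·20.4 + (19.5/10)·28.3 + (32.1/10)·15.2 = 150 m³/s.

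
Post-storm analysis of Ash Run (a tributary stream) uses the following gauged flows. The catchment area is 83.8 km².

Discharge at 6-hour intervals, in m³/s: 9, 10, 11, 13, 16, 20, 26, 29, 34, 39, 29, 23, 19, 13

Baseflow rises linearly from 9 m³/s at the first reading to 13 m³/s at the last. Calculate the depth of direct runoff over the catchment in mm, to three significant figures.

Direct runoff: 0.00, 0.69, 1.38, 3.08, 5.77, 9.46, 15.15, 17.85, 22.54, 27.23, 16.92, 10.62, 6.31, 0.00 m³/s; ΣQ_DR = 137.0 m³/s.
V = ΣQ_DR · Δt = 137.0 × 21600 s = 2.959 × 10^6 m³.
Over A = 83.8 km², depth = V / A = 35.3 mm.

d ≈ 35.3 mm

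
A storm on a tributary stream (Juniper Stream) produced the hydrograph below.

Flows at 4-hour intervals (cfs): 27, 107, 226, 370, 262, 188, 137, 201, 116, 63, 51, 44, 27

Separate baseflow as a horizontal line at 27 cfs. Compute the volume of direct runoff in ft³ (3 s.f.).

Direct-runoff ordinates (Q − Q_b): 0.0, 80.0, 199.0, 343.0, 235.0, 161.0, 110.0, 174.0, 89.0, 36.0, 24.0, 17.0, 0.0 cfs.
ΣQ_DR = 1468 cfs.
With Δt = 4 h = 14400 s, V = ΣQ_DR · Δt = 1468 × 14400 = 2.11 × 10^7 ft³.

V ≈ 2.11 × 10^7 ft³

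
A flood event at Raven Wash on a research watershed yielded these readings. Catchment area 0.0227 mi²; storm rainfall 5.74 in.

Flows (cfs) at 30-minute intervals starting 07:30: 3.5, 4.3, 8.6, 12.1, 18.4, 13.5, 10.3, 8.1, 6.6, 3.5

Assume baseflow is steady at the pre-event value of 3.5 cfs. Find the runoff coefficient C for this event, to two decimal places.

C ≈ 0.32

ΣQ_DR = 53.90 cfs; V = ΣQ_DR·Δt = 97020 ft³.
Runoff depth d = V / A = 1.840 in.
C = d / P = 1.840 / 5.74 = 0.32.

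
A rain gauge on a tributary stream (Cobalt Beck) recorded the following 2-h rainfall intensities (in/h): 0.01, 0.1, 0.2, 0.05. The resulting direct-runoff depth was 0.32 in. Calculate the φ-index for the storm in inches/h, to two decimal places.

φ ≈ 0.07 in/h

Only the 2 blocks with intensity above φ contribute runoff: 0.1, 0.2 in/h.
Σ(I−φ)·Δt = d  ⇒  (0.1+0.2 − 2φ)·2 = 0.32
φ = (0.3000 − 0.32/2) / 2 = 0.07 in/h.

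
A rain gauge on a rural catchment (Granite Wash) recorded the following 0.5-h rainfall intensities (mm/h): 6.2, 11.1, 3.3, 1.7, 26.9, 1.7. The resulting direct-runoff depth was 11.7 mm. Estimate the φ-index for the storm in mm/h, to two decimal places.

φ ≈ 7.30 mm/h

Only the 2 blocks with intensity above φ contribute runoff: 11.1, 26.9 mm/h.
Σ(I−φ)·Δt = d  ⇒  (11.1+26.9 − 2φ)·0.5 = 11.7
φ = (38.00 − 11.7/0.5) / 2 = 7.30 mm/h.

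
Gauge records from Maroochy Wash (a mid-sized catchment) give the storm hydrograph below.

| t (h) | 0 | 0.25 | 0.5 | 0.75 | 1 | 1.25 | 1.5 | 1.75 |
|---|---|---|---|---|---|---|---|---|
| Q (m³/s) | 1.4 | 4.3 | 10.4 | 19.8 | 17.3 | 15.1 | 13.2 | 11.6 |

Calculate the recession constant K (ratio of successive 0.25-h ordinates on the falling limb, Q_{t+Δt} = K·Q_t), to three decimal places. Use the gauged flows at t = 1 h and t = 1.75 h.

Using the recession-limb readings at t = 1 h and t = 1.75 h: Q falls from 17.3 to 11.6 m³/s over 3 intervals.
K = (Q₂/Q₁)^(1/3) = (11.6/17.3)^(1/3) = 0.875.

K ≈ 0.875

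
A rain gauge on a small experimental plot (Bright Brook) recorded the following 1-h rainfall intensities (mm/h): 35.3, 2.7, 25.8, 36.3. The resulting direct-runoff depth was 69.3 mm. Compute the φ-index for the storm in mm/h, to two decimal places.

φ ≈ 9.37 mm/h

Only the 3 blocks with intensity above φ contribute runoff: 35.3, 25.8, 36.3 mm/h.
Σ(I−φ)·Δt = d  ⇒  (35.3+25.8+36.3 − 3φ)·1 = 69.3
φ = (97.40 − 69.3/1) / 3 = 9.37 mm/h.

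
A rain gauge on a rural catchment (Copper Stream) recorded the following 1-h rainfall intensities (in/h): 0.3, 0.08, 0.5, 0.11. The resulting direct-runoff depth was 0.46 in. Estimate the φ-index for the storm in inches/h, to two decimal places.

φ ≈ 0.17 in/h

Only the 2 blocks with intensity above φ contribute runoff: 0.3, 0.5 in/h.
Σ(I−φ)·Δt = d  ⇒  (0.3+0.5 − 2φ)·1 = 0.46
φ = (0.8000 − 0.46/1) / 2 = 0.17 in/h.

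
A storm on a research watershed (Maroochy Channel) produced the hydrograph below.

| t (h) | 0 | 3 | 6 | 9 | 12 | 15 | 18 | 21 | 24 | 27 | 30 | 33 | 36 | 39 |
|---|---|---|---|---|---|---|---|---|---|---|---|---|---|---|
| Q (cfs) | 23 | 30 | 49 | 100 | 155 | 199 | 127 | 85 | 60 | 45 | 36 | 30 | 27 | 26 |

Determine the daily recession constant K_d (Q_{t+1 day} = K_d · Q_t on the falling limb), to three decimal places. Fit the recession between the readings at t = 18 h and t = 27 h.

K_d ≈ 0.063

Between t = 18 h and t = 27 h the flow falls from 127 to 45 cfs over 3×3 h = 9 h.
Per-interval ratio K = (45/127)^(1/3) = 0.7076; K_d = K^(24/3) = 0.063.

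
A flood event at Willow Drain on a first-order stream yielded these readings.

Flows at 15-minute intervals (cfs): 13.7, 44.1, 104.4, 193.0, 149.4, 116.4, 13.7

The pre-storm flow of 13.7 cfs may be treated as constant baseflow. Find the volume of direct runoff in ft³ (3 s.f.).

V ≈ 4.85 × 10^5 ft³

Direct-runoff ordinates (Q − Q_b): 0.0, 30.4, 90.7, 179.3, 135.7, 102.7, 0.0 cfs.
ΣQ_DR = 538.8 cfs.
With Δt = 0.25 h = 900 s, V = ΣQ_DR · Δt = 538.8 × 900 = 4.85 × 10^5 ft³.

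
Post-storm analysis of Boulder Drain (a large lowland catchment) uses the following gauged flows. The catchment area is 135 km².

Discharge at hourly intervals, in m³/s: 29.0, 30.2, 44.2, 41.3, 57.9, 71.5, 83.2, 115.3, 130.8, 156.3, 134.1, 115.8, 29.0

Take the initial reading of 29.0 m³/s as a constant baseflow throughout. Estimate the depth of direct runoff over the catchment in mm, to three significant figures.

d ≈ 17.6 mm

Direct runoff: 0.0, 1.2, 15.2, 12.3, 28.9, 42.5, 54.2, 86.3, 101.8, 127.3, 105.1, 86.8, 0.0 m³/s; ΣQ_DR = 661.6 m³/s.
V = ΣQ_DR · Δt = 661.6 × 3600 s = 2.382 × 10^6 m³.
Over A = 135 km², depth = V / A = 17.6 mm.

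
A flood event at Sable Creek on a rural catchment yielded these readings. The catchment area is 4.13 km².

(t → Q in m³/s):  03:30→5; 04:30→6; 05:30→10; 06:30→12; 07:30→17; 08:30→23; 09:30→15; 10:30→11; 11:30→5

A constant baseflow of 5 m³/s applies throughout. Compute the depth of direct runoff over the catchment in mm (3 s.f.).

d ≈ 51.4 mm

Direct runoff: 0.0, 1.0, 5.0, 7.0, 12.0, 18.0, 10.0, 6.0, 0.0 m³/s; ΣQ_DR = 59.00 m³/s.
V = ΣQ_DR · Δt = 59.00 × 3600 s = 2.124 × 10^5 m³.
Over A = 4.13 km², depth = V / A = 51.4 mm.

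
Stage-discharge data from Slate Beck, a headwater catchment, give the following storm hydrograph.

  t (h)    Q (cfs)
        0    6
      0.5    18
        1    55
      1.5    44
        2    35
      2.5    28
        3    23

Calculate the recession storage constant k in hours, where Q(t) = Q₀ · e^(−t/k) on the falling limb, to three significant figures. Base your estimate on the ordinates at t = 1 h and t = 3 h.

On the falling limb, Q drops from 55 to 23 cfs between t = 1 h and t = 3 h (Δt = 2 h).
k = −Δt / ln(Q₂/Q₁) = −2 / ln(23/55) = 2.29 h.

k ≈ 2.29 h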